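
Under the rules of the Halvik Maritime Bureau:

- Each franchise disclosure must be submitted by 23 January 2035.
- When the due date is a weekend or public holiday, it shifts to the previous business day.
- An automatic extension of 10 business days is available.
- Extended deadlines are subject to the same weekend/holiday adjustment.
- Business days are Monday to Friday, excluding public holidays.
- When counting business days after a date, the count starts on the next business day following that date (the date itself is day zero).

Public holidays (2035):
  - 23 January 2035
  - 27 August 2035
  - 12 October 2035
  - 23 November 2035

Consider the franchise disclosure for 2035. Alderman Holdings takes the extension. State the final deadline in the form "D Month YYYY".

6 February 2035

The statutory due date is 23 January 2035.
Because 23 January 2035 is a listed holiday, the deadline becomes 22 January 2035 (Monday).
Applying the 10-business-day extension: 10 business days after 22 January 2035 is 6 February 2035.
Since 6 February 2035 is a Tuesday and not a holiday, the date is unchanged.
Deadline: 6 February 2035.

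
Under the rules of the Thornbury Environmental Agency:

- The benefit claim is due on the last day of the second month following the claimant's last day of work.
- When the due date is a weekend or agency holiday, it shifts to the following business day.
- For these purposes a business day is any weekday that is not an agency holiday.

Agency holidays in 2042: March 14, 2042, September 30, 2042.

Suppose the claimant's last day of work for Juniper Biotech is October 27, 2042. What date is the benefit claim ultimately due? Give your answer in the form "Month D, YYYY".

The second month after October 27, 2042 is December 2042, whose last day is December 31, 2042.
December 31, 2042 (Wednesday) is already a business day.
The final due date is December 31, 2042.

December 31, 2042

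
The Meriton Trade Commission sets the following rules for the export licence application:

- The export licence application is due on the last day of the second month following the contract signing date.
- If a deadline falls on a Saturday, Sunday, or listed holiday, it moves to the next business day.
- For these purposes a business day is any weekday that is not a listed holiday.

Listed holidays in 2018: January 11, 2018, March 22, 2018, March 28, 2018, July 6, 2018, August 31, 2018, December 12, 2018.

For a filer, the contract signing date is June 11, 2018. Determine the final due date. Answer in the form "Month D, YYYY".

September 3, 2018

2 months after June 11, 2018 falls in August 2018; the last day of that month is August 31, 2018.
August 31, 2018 is a listed holiday, so it moves to the next business day, September 3, 2018 (Monday).
Final deadline: September 3, 2018.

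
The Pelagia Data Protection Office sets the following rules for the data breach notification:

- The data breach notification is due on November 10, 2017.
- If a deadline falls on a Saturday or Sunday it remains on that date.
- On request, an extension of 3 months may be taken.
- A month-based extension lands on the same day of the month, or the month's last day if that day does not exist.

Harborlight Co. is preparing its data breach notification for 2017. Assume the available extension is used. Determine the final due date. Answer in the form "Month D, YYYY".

February 10, 2018

The stated deadline is November 10, 2017.
November 10, 2017 is a Friday; no weekend or holiday adjustment applies.
Applying the 3 months extension: 3 months after November 10, 2017 is February 10, 2018.
February 10, 2018 is a Saturday; no weekend or holiday adjustment applies.
Deadline: February 10, 2018.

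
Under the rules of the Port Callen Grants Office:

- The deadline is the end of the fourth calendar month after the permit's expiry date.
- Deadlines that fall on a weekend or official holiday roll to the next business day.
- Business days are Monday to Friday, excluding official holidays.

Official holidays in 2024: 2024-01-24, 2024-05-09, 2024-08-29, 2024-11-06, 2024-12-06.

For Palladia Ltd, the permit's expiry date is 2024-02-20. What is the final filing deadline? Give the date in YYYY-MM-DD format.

4 months after 2024-02-20 falls in June 2024; the last day of that month is 2024-06-30.
2024-06-30 is a Sunday; the next business day is 2024-07-01 (Monday).
So the filing is due 2024-07-01.

2024-07-01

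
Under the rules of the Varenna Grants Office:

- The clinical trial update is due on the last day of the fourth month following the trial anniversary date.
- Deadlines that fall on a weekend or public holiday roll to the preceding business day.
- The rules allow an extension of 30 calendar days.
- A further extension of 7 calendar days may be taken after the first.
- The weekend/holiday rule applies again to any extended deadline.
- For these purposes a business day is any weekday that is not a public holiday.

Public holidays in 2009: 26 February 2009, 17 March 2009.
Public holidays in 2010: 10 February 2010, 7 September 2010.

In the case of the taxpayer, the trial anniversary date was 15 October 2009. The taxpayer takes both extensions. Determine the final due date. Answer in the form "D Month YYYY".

2 April 2010

The fourth month after 15 October 2009 is February 2010, whose last day is 28 February 2010.
28 February 2010 falls on a Sunday. Rolling to the preceding business day gives 26 February 2010, a Friday.
Applying the 30-calendar-day extension: 26 February 2010 + 30 days = 28 March 2010.
Because 28 March 2010 is a Sunday, the deadline becomes 26 March 2010 (Friday).
With the 7-day extension, 26 March 2010 becomes 2 April 2010.
2 April 2010 (Friday) is already a business day.
So the filing is due 2 April 2010.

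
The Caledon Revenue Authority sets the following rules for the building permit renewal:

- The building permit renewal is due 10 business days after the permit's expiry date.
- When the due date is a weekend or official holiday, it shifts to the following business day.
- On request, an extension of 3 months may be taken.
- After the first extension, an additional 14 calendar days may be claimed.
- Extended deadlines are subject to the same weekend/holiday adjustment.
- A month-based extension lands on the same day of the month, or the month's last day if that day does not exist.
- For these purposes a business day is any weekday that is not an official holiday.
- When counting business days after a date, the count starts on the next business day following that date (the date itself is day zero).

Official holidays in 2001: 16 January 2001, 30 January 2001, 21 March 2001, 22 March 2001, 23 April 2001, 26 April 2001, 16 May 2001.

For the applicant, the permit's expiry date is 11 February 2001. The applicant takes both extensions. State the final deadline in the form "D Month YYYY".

6 June 2001

Starting the day after 11 February 2001 and counting 10 business days lands on 23 February 2001.
23 February 2001 falls on a Friday, which is a business day, so no adjustment is needed.
Add 3 months to 23 February 2001: 23 May 2001.
Since 23 May 2001 is a Wednesday and not a holiday, the date is unchanged.
The 14-calendar-day extension moves the deadline from 23 May 2001 to 6 June 2001.
Since 6 June 2001 is a Wednesday and not a holiday, the date is unchanged.
So the filing is due 6 June 2001.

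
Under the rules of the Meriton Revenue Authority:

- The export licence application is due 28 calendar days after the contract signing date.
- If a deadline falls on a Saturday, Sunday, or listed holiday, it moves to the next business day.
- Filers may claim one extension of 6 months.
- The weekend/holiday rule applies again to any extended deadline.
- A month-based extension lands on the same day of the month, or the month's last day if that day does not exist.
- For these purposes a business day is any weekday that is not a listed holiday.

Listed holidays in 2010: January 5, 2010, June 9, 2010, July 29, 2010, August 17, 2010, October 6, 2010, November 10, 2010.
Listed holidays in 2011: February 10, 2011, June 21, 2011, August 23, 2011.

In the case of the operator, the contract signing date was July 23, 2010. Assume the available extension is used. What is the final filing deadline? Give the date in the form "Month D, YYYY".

28 calendar days after July 23, 2010 is August 20, 2010.
August 20, 2010 is a Friday and not a listed holiday, so it stands.
The 6 months extension carries August 20, 2010 to February 20, 2011.
February 20, 2011 falls on a Sunday. Rolling to the next business day gives February 21, 2011, a Monday.
Deadline: February 21, 2011.

February 21, 2011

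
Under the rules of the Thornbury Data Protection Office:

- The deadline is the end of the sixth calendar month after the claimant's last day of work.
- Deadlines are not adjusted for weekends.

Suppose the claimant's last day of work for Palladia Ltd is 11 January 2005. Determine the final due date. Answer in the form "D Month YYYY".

31 July 2005

6 months after 11 January 2005 falls in July 2005; the last day of that month is 31 July 2005.
31 July 2005 is a Sunday; no weekend or holiday adjustment applies.
So the filing is due 31 July 2005.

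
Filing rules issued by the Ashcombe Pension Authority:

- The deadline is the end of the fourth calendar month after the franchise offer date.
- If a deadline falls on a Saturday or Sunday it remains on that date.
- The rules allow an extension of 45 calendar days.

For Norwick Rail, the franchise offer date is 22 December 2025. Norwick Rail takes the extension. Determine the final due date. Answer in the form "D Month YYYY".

14 June 2026

4 months after 22 December 2025 is April 2026; that month ends on 30 April 2026.
No adjustment is made for weekends or holidays, so 30 April 2026 stands.
The 45-calendar-day extension moves the deadline from 30 April 2026 to 14 June 2026.
14 June 2026 falls on a Sunday. The rules make no weekend/holiday allowance, so it remains 14 June 2026.
So the filing is due 14 June 2026.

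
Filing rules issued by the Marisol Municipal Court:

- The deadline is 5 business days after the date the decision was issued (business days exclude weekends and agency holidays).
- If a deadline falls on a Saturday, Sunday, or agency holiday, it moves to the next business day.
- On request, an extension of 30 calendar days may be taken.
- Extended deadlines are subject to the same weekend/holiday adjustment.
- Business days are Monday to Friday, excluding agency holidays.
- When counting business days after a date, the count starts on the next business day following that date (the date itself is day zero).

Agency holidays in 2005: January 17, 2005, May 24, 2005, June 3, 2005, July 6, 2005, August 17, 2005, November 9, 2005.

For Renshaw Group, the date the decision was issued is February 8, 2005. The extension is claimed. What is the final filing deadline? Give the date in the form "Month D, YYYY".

March 17, 2005

Starting the day after February 8, 2005 and counting 5 business days lands on February 15, 2005.
February 15, 2005 falls on a Tuesday, which is a business day, so no adjustment is needed.
With the 30-day extension, February 15, 2005 becomes March 17, 2005.
March 17, 2005 is a Thursday and not a listed holiday, so it stands.
Deadline: March 17, 2005.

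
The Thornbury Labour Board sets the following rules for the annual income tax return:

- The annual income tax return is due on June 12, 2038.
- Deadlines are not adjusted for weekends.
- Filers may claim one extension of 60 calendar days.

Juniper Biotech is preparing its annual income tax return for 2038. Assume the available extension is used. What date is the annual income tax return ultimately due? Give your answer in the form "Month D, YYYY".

August 11, 2038

The stated deadline is June 12, 2038.
June 12, 2038 is a Saturday; no weekend or holiday adjustment applies.
The 60-calendar-day extension moves the deadline from June 12, 2038 to August 11, 2038.
August 11, 2038 is a Wednesday; no weekend or holiday adjustment applies.
Deadline: August 11, 2038.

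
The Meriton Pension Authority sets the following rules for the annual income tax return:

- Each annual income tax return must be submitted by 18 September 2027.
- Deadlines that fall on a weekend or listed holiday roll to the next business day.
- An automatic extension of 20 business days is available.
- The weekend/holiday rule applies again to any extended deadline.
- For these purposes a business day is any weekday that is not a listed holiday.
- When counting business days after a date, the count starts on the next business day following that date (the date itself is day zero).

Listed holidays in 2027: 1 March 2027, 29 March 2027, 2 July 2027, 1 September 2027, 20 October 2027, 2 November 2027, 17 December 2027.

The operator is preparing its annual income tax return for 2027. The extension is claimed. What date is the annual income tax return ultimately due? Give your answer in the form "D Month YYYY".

18 October 2027

The statutory due date is 18 September 2027.
18 September 2027 falls on a Saturday. Rolling to the next business day gives 20 September 2027, a Monday.
Counting 20 further business days from 20 September 2027 reaches 18 October 2027.
18 October 2027 (Monday) is already a business day.
The final due date is 18 October 2027.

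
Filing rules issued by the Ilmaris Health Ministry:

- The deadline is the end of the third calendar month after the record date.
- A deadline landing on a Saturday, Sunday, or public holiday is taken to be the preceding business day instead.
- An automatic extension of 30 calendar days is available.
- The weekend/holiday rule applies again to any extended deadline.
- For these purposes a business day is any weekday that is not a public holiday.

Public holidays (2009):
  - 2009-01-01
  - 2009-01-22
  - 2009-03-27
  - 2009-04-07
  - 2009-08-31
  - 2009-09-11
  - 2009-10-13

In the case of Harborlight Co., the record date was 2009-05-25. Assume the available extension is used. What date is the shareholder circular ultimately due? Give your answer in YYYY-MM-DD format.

3 months after 2009-05-25 is August 2009; that month ends on 2009-08-31.
2009-08-31 is a listed holiday, so it moves to the preceding business day, 2009-08-28 (Friday).
Add the 30 calendar-day extension to 2009-08-28: 2009-09-27.
Because 2009-09-27 is a Sunday, the deadline becomes 2009-09-25 (Friday).
So the filing is due 2009-09-25.

2009-09-25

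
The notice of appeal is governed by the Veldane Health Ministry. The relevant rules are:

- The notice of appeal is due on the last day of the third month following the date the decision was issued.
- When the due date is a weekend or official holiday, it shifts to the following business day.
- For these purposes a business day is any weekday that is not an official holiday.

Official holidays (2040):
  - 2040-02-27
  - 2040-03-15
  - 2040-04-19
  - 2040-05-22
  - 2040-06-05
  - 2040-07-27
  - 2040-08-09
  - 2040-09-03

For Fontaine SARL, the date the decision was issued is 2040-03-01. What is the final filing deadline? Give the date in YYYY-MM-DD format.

3 months after 2040-03-01 falls in June 2040; the last day of that month is 2040-06-30.
2040-06-30 is a Saturday, so it moves to the next business day, 2040-07-02 (Monday).
So the filing is due 2040-07-02.

2040-07-02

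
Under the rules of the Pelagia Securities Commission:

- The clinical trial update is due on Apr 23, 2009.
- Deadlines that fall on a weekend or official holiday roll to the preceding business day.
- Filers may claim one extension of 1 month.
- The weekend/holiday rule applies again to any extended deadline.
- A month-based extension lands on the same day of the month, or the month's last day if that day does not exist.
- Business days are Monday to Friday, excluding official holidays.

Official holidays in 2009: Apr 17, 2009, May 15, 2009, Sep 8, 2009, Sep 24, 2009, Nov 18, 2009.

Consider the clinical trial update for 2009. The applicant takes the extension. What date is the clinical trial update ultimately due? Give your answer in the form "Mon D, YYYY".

May 22, 2009

Start from the fixed due date, Apr 23, 2009.
Apr 23, 2009 (Thursday) is already a business day.
Add 1 month to Apr 23, 2009: May 23, 2009.
May 23, 2009 falls on a Saturday. Rolling to the preceding business day gives May 22, 2009, a Friday.
Final deadline: May 22, 2009.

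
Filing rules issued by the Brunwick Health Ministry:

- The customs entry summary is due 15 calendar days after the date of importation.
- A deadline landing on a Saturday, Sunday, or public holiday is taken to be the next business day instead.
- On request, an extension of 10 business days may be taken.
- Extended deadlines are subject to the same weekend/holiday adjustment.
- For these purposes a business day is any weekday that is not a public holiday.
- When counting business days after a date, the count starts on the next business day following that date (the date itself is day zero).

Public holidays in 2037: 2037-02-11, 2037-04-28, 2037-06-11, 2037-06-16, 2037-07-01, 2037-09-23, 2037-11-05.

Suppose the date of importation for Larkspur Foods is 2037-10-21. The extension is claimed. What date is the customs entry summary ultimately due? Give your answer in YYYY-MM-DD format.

2037-11-20

Adding 15 calendar days to 2037-10-21 gives 2037-11-05.
Because 2037-11-05 is a listed holiday, the deadline becomes 2037-11-06 (Friday).
The 10-business-day extension runs from 2037-11-06 to 2037-11-20.
2037-11-20 (Friday) is already a business day.
The final due date is 2037-11-20.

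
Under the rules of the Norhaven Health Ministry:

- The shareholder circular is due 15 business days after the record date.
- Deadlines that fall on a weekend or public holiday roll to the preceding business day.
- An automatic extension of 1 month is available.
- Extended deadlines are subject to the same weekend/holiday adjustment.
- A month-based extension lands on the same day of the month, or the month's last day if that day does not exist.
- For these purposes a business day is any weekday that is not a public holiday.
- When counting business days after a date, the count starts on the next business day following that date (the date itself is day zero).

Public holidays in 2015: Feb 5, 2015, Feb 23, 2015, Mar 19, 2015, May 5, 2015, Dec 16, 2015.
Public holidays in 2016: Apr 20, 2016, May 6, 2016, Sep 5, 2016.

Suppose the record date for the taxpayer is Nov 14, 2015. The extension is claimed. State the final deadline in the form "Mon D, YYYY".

Starting the day after Nov 14, 2015 and counting 15 business days lands on Dec 4, 2015.
Since Dec 4, 2015 is a Friday and not a holiday, the date is unchanged.
Add 1 month to Dec 4, 2015: Jan 4, 2016.
Jan 4, 2016 falls on a Monday, which is a business day, so no adjustment is needed.
The final due date is Jan 4, 2016.

Jan 4, 2016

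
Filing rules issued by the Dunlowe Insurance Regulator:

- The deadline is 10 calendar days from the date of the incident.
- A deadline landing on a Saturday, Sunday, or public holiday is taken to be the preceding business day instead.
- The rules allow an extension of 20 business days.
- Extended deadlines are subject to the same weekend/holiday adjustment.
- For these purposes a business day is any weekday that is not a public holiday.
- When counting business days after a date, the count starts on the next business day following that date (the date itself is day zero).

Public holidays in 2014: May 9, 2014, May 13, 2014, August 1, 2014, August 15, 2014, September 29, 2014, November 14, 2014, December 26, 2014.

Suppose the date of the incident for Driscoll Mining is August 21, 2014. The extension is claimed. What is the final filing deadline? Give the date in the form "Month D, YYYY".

September 26, 2014

10 calendar days after August 21, 2014 is August 31, 2014.
August 31, 2014 is a Sunday; the preceding business day is August 29, 2014 (Friday).
The 20-business-day extension runs from August 29, 2014 to September 26, 2014.
Since September 26, 2014 is a Friday and not a holiday, the date is unchanged.
Deadline: September 26, 2014.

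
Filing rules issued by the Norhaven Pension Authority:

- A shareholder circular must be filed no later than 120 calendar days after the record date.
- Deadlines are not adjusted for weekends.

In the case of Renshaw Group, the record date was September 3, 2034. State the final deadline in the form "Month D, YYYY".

January 1, 2035

Trigger date September 3, 2034 + 120 calendar days = January 1, 2035.
January 1, 2035 falls on a Monday. The rules make no weekend/holiday allowance, so it remains January 1, 2035.
Final deadline: January 1, 2035.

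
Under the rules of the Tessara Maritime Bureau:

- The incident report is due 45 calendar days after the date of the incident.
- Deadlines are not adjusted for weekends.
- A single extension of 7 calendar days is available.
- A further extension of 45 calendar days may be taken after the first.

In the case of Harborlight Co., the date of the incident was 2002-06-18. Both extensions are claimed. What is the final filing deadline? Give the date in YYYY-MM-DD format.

45 calendar days after 2002-06-18 is 2002-08-02.
2002-08-02 is a Friday; no weekend or holiday adjustment applies.
With the 7-day extension, 2002-08-02 becomes 2002-08-09.
2002-08-09 is a Friday; no weekend or holiday adjustment applies.
The 45-calendar-day extension moves the deadline from 2002-08-09 to 2002-09-23.
2002-09-23 is a Monday; no weekend or holiday adjustment applies.
The final due date is 2002-09-23.

2002-09-23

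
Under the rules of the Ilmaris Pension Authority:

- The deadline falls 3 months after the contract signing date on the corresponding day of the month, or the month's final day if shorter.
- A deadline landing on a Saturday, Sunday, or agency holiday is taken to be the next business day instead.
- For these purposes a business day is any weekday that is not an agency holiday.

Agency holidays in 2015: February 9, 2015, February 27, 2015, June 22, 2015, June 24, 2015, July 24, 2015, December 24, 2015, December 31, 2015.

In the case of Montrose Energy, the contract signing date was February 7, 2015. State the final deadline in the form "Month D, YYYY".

3 months from February 7, 2015 is May 7, 2015.
May 7, 2015 falls on a Thursday, which is a business day, so no adjustment is needed.
The final due date is May 7, 2015.

May 7, 2015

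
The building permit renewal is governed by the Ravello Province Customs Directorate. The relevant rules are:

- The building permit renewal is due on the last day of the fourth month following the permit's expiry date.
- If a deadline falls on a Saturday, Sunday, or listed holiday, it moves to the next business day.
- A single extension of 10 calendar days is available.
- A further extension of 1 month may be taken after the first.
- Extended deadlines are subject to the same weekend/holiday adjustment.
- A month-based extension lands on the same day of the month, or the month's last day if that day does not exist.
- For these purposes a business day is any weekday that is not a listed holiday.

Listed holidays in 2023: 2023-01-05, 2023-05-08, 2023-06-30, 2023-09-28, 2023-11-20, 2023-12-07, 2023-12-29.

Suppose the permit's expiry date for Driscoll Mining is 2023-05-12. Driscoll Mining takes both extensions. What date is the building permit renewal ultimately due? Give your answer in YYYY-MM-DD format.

2023-11-13

4 months after 2023-05-12 falls in September 2023; the last day of that month is 2023-09-30.
Because 2023-09-30 is a Saturday, the deadline becomes 2023-10-02 (Monday).
With the 10-day extension, 2023-10-02 becomes 2023-10-12.
2023-10-12 falls on a Thursday, which is a business day, so no adjustment is needed.
Add 1 month to 2023-10-12: 2023-11-12.
2023-11-12 falls on a Sunday. Rolling to the next business day gives 2023-11-13, a Monday.
Deadline: 2023-11-13.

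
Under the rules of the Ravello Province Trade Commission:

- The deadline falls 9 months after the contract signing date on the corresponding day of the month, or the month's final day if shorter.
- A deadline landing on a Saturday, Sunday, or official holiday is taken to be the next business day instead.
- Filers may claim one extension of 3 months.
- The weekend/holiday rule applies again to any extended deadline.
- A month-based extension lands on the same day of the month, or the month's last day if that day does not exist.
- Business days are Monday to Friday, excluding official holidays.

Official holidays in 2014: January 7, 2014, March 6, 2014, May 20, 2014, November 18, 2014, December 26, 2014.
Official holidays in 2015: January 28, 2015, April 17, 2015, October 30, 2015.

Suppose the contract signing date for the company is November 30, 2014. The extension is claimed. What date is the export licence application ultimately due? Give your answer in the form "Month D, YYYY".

Moving 9 months forward from November 30, 2014 on the corresponding day gives August 30, 2015.
Because August 30, 2015 is a Sunday, the deadline becomes August 31, 2015 (Monday).
Applying the 3 months extension: 3 months after August 31, 2015 is November 30, 2015 (day 31 does not exist in November, so the month's last day is used).
November 30, 2015 falls on a Monday, which is a business day, so no adjustment is needed.
The final due date is November 30, 2015.

November 30, 2015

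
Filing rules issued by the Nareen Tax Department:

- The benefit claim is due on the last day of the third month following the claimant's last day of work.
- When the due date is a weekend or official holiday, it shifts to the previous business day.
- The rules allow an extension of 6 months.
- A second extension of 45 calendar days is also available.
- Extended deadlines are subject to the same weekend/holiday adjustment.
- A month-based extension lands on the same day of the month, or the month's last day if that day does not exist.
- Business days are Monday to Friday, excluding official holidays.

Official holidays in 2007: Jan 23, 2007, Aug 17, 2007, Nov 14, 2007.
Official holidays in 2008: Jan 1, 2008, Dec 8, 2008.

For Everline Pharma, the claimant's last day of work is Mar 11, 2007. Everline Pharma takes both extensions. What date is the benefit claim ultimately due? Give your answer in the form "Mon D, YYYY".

Feb 11, 2008

The third month after Mar 11, 2007 is June 2007, whose last day is Jun 30, 2007.
Jun 30, 2007 falls on a Saturday. Rolling to the preceding business day gives Jun 29, 2007, a Friday.
Add 6 months to Jun 29, 2007: Dec 29, 2007.
Dec 29, 2007 is a Saturday, so it moves to the preceding business day, Dec 28, 2007 (Friday).
The 45-calendar-day extension moves the deadline from Dec 28, 2007 to Feb 11, 2008.
Feb 11, 2008 is a Monday and not a listed holiday, so it stands.
The final due date is Feb 11, 2008.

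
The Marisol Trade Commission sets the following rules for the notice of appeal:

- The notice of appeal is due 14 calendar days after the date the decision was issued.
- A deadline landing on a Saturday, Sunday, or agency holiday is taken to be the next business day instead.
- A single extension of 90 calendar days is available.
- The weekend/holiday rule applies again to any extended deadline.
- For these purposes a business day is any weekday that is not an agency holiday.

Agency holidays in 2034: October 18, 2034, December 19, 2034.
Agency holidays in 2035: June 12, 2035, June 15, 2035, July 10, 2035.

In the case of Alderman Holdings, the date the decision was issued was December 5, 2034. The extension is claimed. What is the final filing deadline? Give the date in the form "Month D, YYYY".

March 20, 2035

From December 5, 2034, 14 calendar days later is December 19, 2034.
December 19, 2034 is a listed holiday; the next business day is December 20, 2034 (Wednesday).
Applying the 90-calendar-day extension: December 20, 2034 + 90 days = March 20, 2035.
March 20, 2035 (Tuesday) is already a business day.
The final due date is March 20, 2035.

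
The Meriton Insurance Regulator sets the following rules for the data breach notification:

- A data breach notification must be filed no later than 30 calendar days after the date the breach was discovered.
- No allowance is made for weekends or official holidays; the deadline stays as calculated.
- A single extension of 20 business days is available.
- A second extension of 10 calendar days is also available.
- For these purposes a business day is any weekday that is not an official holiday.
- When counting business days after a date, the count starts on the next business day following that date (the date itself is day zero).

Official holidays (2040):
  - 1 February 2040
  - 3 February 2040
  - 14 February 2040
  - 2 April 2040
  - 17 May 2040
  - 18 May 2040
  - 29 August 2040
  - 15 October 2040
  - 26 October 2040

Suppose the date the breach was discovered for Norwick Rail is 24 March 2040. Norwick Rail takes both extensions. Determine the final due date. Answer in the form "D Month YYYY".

2 June 2040

30 calendar days after 24 March 2040 is 23 April 2040.
23 April 2040 falls on a Monday. The rules make no weekend/holiday allowance, so it remains 23 April 2040.
Counting 20 further business days from 23 April 2040 reaches 23 May 2040.
No adjustment is made for weekends or holidays, so 23 May 2040 stands.
The 10-calendar-day extension moves the deadline from 23 May 2040 to 2 June 2040.
No adjustment is made for weekends or holidays, so 2 June 2040 stands.
Final deadline: 2 June 2040.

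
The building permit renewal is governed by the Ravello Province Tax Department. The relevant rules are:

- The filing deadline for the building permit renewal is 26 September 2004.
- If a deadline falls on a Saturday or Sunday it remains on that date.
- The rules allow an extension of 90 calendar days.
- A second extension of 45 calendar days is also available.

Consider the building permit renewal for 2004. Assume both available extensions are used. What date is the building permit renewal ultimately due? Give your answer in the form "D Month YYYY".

8 February 2005

Start from the fixed due date, 26 September 2004.
No adjustment is made for weekends or holidays, so 26 September 2004 stands.
With the 90-day extension, 26 September 2004 becomes 25 December 2004.
No adjustment is made for weekends or holidays, so 25 December 2004 stands.
The 45-calendar-day extension moves the deadline from 25 December 2004 to 8 February 2005.
8 February 2005 falls on a Tuesday. The rules make no weekend/holiday allowance, so it remains 8 February 2005.
The final due date is 8 February 2005.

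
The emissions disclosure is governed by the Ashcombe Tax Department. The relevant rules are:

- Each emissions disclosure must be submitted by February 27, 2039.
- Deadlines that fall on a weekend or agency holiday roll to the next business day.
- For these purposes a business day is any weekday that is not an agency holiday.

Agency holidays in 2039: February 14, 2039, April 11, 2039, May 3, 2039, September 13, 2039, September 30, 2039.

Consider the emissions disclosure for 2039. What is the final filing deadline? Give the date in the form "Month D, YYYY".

February 28, 2039

Start from the fixed due date, February 27, 2039.
Because February 27, 2039 is a Sunday, the deadline becomes February 28, 2039 (Monday).
Deadline: February 28, 2039.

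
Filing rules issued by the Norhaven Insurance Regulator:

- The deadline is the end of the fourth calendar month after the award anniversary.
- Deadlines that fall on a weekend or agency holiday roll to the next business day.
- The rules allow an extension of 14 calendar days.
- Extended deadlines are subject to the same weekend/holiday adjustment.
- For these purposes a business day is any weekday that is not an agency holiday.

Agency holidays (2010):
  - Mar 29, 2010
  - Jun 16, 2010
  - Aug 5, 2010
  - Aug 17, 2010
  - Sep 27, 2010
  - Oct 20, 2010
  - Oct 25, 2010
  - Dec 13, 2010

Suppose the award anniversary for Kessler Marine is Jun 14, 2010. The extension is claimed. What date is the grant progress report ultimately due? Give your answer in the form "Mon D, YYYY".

Nov 15, 2010

4 months after Jun 14, 2010 is October 2010; that month ends on Oct 31, 2010.
Oct 31, 2010 is a Sunday; the next business day is Nov 1, 2010 (Monday).
The 14-calendar-day extension moves the deadline from Nov 1, 2010 to Nov 15, 2010.
Nov 15, 2010 is a Monday and not a listed holiday, so it stands.
Final deadline: Nov 15, 2010.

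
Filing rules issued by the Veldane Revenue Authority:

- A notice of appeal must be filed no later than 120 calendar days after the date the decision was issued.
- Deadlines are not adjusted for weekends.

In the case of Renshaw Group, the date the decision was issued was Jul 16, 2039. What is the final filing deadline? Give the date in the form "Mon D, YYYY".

Trigger date Jul 16, 2039 + 120 calendar days = Nov 13, 2039.
Nov 13, 2039 falls on a Sunday. The rules make no weekend/holiday allowance, so it remains Nov 13, 2039.
Deadline: Nov 13, 2039.

Nov 13, 2039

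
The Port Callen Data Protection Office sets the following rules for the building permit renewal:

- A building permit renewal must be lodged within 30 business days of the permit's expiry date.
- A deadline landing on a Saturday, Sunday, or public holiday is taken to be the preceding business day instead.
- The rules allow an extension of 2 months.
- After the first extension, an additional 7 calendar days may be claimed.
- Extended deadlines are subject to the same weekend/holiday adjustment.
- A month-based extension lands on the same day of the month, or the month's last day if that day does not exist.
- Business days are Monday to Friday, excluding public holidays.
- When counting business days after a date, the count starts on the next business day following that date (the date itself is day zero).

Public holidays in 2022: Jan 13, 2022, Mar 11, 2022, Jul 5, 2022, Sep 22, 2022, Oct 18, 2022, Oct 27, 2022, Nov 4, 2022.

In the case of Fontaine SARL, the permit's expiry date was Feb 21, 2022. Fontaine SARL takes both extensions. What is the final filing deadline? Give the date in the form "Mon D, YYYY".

30 business days after Feb 21, 2022, excluding weekends and holidays, is Apr 5, 2022.
Apr 5, 2022 is a Tuesday and not a listed holiday, so it stands.
Add 2 months to Apr 5, 2022: Jun 5, 2022.
Jun 5, 2022 is a Sunday; the preceding business day is Jun 3, 2022 (Friday).
Applying the 7-calendar-day extension: Jun 3, 2022 + 7 days = Jun 10, 2022.
Jun 10, 2022 is a Friday and not a listed holiday, so it stands.
So the filing is due Jun 10, 2022.

Jun 10, 2022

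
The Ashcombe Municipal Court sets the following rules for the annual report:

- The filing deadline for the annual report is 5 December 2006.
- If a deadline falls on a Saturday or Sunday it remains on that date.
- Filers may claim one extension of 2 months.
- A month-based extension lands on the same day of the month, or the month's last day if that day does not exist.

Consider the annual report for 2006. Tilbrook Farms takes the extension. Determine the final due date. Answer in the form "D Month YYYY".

Start from the fixed due date, 5 December 2006.
5 December 2006 is a Tuesday; no weekend or holiday adjustment applies.
Add 2 months to 5 December 2006: 5 February 2007.
5 February 2007 falls on a Monday. The rules make no weekend/holiday allowance, so it remains 5 February 2007.
The final due date is 5 February 2007.

5 February 2007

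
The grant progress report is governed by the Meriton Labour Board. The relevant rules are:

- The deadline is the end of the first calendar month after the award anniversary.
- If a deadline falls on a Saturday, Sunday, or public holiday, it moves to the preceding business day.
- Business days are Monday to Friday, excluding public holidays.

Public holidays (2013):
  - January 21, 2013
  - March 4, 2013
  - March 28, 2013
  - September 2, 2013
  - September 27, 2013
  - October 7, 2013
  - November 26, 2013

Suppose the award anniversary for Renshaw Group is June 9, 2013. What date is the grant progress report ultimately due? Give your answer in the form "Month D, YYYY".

July 31, 2013

1 month after June 9, 2013 is July 2013; that month ends on July 31, 2013.
July 31, 2013 falls on a Wednesday, which is a business day, so no adjustment is needed.
Deadline: July 31, 2013.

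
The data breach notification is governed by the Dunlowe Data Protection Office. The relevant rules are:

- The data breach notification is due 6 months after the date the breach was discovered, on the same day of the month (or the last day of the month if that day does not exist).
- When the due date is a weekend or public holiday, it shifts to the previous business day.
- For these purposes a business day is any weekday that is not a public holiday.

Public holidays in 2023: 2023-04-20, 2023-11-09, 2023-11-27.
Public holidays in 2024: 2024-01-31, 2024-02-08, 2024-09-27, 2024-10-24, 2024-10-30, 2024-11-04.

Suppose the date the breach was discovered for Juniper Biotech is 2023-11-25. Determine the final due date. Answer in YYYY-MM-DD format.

Moving 6 months forward from 2023-11-25 on the corresponding day gives 2024-05-25.
2024-05-25 is a Saturday; the preceding business day is 2024-05-24 (Friday).
The final due date is 2024-05-24.

2024-05-24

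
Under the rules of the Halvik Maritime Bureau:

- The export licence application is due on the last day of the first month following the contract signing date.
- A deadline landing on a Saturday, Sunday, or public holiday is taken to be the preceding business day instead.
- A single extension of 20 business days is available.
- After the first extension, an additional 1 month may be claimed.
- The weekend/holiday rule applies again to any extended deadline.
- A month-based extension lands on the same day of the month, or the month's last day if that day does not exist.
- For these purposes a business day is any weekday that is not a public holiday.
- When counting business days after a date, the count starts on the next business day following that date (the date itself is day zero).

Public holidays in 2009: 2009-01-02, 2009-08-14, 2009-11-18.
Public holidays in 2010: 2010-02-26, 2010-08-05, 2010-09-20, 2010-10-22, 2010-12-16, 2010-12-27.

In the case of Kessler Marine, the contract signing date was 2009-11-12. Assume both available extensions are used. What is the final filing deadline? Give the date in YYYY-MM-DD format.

The first month after 2009-11-12 is December 2009, whose last day is 2009-12-31.
2009-12-31 falls on a Thursday, which is a business day, so no adjustment is needed.
Counting 20 further business days from 2009-12-31 reaches 2010-01-28.
2010-01-28 falls on a Thursday, which is a business day, so no adjustment is needed.
Applying the 1 month extension: 1 month after 2010-01-28 is 2010-02-28.
2010-02-28 is a Sunday, so it moves to the preceding business day, 2010-02-25 (Thursday).
Final deadline: 2010-02-25.

2010-02-25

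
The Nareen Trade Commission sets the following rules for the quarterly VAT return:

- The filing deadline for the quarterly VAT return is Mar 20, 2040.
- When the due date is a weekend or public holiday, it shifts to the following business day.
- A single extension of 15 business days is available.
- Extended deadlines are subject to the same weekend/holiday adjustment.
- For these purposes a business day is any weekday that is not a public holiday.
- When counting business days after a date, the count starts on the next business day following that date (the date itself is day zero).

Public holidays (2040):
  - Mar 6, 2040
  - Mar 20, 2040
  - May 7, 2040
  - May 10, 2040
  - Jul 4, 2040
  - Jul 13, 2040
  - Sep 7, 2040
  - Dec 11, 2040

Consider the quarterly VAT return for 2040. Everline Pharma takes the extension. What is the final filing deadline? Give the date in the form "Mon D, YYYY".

Start from the fixed due date, Mar 20, 2040.
Mar 20, 2040 is a listed holiday; the next business day is Mar 21, 2040 (Wednesday).
Applying the 15-business-day extension: 15 business days after Mar 21, 2040 is Apr 11, 2040.
Apr 11, 2040 falls on a Wednesday, which is a business day, so no adjustment is needed.
Final deadline: Apr 11, 2040.

Apr 11, 2040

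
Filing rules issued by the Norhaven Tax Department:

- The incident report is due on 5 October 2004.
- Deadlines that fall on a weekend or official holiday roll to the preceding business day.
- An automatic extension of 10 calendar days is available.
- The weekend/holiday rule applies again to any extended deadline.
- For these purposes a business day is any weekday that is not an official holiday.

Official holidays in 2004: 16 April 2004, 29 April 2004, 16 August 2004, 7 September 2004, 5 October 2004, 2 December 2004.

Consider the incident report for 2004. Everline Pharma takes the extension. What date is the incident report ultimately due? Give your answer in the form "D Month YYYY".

14 October 2004

The statutory due date is 5 October 2004.
5 October 2004 is a listed holiday, so it moves to the preceding business day, 4 October 2004 (Monday).
Add the 10 calendar-day extension to 4 October 2004: 14 October 2004.
14 October 2004 falls on a Thursday, which is a business day, so no adjustment is needed.
The final due date is 14 October 2004.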